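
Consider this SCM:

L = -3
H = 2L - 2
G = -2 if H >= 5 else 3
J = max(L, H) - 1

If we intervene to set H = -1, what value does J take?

-2

Under do(H=-1), the mechanism H = 2L - 2 is discarded; H is fixed at -1.
J = max(L, H) - 1  [with L=-3, H=-1]  = -2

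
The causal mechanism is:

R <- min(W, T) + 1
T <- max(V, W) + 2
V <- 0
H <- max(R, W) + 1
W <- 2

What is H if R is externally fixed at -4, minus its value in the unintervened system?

-1

Intervening sets R = -4 and removes its equation (R <- min(W, T) + 1).
H = max(R, W) + 1  [with R=-4, W=2]  = 3
Without intervention: T = max(V, W) + 2  [with V=0, W=2]  = 4; R = min(W, T) + 1  [with W=2, T=4]  = 3; H = max(R, W) + 1  [with R=3, W=2]  = 4.
Change = 3 − 4 = -1.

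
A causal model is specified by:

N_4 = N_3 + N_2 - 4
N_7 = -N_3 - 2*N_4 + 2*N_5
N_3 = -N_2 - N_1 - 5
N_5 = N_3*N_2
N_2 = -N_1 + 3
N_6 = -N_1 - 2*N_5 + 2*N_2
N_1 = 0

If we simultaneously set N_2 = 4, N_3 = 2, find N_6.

-8

Under do(N_2 = 4, N_3 = 2), each intervened variable's structural equation is replaced by its fixed value.
N_5 = N_3*N_2  [with N_3=2, N_2=4]  = 8
N_6 = -N_1 - 2*N_5 + 2*N_2  [with N_1=0, N_5=8, N_2=4]  = -8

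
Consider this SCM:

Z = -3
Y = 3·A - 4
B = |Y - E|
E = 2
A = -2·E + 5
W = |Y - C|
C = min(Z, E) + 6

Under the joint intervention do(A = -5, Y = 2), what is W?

1

Setting A = -5, Y = 2 by intervention discards those variables' equations.
C = min(Z, E) + 6  [with Z=-3, E=2]  = 3
W = |Y - C|  [with Y=2, C=3]  = 1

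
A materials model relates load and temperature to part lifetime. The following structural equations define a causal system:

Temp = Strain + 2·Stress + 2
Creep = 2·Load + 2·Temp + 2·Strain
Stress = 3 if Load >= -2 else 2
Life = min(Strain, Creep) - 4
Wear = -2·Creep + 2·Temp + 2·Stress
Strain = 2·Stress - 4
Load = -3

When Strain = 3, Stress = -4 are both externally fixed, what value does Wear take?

-2

Setting Strain = 3, Stress = -4 by intervention discards those variables' equations.
Temp = Strain + 2·Stress + 2  [with Strain=3, Stress=-4]  = -3
Creep = 2·Load + 2·Temp + 2·Strain  [with Load=-3, Temp=-3, Strain=3]  = -6
Wear = -2·Creep + 2·Temp + 2·Stress  [with Creep=-6, Temp=-3, Stress=-4]  = -2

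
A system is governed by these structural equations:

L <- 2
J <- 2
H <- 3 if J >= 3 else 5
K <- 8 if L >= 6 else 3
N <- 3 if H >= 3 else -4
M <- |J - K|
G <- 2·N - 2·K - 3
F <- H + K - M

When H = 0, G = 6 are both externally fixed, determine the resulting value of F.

2

Under do(H = 0, G = 6), each intervened variable's structural equation is replaced by its fixed value.
K = 8 if L >= 6 else 3  [with L=2]  = 3
M = |J - K|  [with J=2, K=3]  = 1
F = H + K - M  [with H=0, K=3, M=1]  = 2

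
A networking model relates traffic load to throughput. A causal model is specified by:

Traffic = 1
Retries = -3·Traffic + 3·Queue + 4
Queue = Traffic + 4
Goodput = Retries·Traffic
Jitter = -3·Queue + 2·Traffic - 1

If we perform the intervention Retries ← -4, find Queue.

5

Under do(Retries=-4), the mechanism Retries = -3·Traffic + 3·Queue + 4 is discarded; Retries is fixed at -4.
Since Queue is not a descendant of the intervened variable, it is unaffected.
Queue = Traffic + 4  [with Traffic=1]  = 5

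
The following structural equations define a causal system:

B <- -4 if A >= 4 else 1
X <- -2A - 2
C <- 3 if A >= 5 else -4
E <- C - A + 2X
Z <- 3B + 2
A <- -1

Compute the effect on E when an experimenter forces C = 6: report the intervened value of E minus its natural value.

Intervening sets C = 6 and removes its equation (C <- 3 if A >= 5 else -4).
X = -2A - 2  [with A=-1]  = 0
E = C - A + 2X  [with C=6, A=-1, X=0]  = 7
Without intervention: X = -2A - 2  [with A=-1]  = 0; C = 3 if A >= 5 else -4  [with A=-1]  = -4; E = C - A + 2X  [with C=-4, A=-1, X=0]  = -3.
Change = 7 − (-3) = 10.

10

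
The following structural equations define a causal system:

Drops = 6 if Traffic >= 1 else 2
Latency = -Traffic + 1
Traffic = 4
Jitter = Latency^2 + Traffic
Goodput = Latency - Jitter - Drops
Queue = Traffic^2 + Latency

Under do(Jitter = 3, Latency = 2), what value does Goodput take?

The joint intervention fixes Jitter = 3, Latency = 2, removing each variable's own equation.
Drops = 6 if Traffic >= 1 else 2  [with Traffic=4]  = 6
Goodput = Latency - Jitter - Drops  [with Latency=2, Jitter=3, Drops=6]  = -7

-7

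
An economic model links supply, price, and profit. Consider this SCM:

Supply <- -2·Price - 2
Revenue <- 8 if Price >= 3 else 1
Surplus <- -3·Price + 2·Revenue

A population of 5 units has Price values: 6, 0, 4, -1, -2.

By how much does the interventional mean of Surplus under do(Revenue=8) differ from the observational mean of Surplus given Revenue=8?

do(Revenue=8) breaks Revenue's dependence on Price. With Revenue=8 fixed, Surplus across the units is -2, 16, 4, 19, 22, mean 11.8.
Conditioning on Revenue=8 selects the 2 unit(s) with Price ∈ {6, 4}. Their Surplus values: -2, 4. Mean = 1.
Difference = 11.8 − 1 = 10.8.

10.8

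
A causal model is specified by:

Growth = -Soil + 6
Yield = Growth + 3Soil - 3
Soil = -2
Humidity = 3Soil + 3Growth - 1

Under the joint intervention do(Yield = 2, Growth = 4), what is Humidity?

Setting Yield = 2, Growth = 4 by intervention discards those variables' equations.
Humidity = 3Soil + 3Growth - 1  [with Soil=-2, Growth=4]  = 5

5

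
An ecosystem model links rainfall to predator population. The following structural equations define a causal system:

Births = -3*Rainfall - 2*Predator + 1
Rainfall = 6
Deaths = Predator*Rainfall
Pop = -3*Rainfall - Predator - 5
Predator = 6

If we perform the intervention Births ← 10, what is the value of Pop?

-29

do(Births=10) replaces the equation Births = -3*Rainfall - 2*Predator + 1 with the constant Births = 10.
Pop is not downstream of the intervention, so its value is determined by the original equations.
Pop = -3*Rainfall - Predator - 5  [with Rainfall=6, Predator=6]  = -29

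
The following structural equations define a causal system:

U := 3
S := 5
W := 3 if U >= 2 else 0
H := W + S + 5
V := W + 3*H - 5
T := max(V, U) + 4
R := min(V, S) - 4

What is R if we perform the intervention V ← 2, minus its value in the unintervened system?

-3

Under do(V=2), the mechanism V := W + 3*H - 5 is discarded; V is fixed at 2.
R = min(V, S) - 4  [with V=2, S=5]  = -2
Without intervention: W = 3 if U >= 2 else 0  [with U=3]  = 3; H = W + S + 5  [with W=3, S=5]  = 13; V = W + 3*H - 5  [with W=3, H=13]  = 37; R = min(V, S) - 4  [with V=37, S=5]  = 1.
Change = -2 − 1 = -3.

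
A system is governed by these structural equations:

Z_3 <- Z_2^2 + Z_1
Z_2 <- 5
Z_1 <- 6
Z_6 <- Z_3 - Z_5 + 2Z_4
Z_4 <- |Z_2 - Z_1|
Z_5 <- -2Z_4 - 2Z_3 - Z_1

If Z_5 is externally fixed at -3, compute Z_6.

The intervention breaks the incoming arrows to Z_5: Z_5 <- -2Z_4 - 2Z_3 - Z_1 no longer applies, and Z_5 = -3.
Z_3 = Z_2^2 + Z_1  [with Z_2=5, Z_1=6]  = 31
Z_4 = |Z_2 - Z_1|  [with Z_2=5, Z_1=6]  = 1
Z_6 = Z_3 - Z_5 + 2Z_4  [with Z_3=31, Z_5=-3, Z_4=1]  = 36

36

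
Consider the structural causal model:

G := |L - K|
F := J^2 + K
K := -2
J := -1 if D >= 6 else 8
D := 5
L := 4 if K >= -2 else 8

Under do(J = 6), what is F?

The intervention breaks the incoming arrows to J: J := -1 if D >= 6 else 8 no longer applies, and J = 6.
F = J^2 + K  [with J=6, K=-2]  = 34

34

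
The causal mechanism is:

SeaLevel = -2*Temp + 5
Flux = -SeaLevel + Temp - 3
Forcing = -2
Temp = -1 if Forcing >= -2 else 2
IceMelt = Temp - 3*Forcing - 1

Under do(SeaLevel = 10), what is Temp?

-1

The intervention breaks the incoming arrows to SeaLevel: SeaLevel = -2*Temp + 5 no longer applies, and SeaLevel = 10.
Since Temp is not a descendant of the intervened variable, it is unaffected.
Temp = -1 if Forcing >= -2 else 2  [with Forcing=-2]  = -1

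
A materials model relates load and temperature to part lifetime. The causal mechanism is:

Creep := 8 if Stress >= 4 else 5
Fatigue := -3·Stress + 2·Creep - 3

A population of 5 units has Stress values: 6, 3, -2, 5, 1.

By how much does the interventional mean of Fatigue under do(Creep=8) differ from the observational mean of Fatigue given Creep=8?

Every unit gets Creep=8 under the intervention. Fatigue values become -5, 4, 19, -2, 10; E[Fatigue|do(Creep=8)] = 5.2.
E[Fatigue|Creep=8] averages over only the 2 units with Creep=8 (Stress = 6, 5): Fatigue = -5, -2, mean -3.5.
Difference = 5.2 − (-3.5) = 8.7.

8.7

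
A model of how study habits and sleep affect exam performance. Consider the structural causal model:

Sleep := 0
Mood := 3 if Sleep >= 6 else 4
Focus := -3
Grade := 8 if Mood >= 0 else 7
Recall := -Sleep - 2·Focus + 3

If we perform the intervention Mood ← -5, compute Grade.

7

do(Mood=-5) replaces the equation Mood := 3 if Sleep >= 6 else 4 with the constant Mood = -5.
Grade = 8 if Mood >= 0 else 7  [with Mood=-5]  = 7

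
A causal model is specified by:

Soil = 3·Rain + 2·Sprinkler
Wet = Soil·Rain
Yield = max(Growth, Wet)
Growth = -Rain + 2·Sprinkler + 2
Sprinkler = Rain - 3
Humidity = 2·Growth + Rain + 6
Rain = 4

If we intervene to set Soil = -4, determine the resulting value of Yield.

The intervention breaks the incoming arrows to Soil: Soil = 3·Rain + 2·Sprinkler no longer applies, and Soil = -4.
Sprinkler = Rain - 3  [with Rain=4]  = 1
Wet = Soil·Rain  [with Soil=-4, Rain=4]  = -16
Growth = -Rain + 2·Sprinkler + 2  [with Rain=4, Sprinkler=1]  = 0
Yield = max(Growth, Wet)  [with Growth=0, Wet=-16]  = 0

0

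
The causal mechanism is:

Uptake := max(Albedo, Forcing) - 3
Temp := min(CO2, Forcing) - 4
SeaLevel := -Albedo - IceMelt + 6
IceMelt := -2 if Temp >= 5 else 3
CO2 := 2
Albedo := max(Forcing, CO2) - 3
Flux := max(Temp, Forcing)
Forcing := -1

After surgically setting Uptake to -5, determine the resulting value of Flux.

Intervening sets Uptake = -5 and removes its equation (Uptake := max(Albedo, Forcing) - 3).
Since Flux is not a descendant of the intervened variable, it is unaffected.
Temp = min(CO2, Forcing) - 4  [with CO2=2, Forcing=-1]  = -5
Flux = max(Temp, Forcing)  [with Temp=-5, Forcing=-1]  = -1

-1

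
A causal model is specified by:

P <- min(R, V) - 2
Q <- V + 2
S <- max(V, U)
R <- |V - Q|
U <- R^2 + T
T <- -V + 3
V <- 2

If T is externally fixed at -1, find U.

3

Intervening sets T = -1 and removes its equation (T <- -V + 3).
Q = V + 2  [with V=2]  = 4
R = |V - Q|  [with V=2, Q=4]  = 2
U = R^2 + T  [with R=2, T=-1]  = 3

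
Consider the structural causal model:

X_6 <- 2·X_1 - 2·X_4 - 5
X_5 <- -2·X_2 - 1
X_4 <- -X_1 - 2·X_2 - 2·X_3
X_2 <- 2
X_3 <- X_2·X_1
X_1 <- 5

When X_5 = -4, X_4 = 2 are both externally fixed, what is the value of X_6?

1

Setting X_5 = -4, X_4 = 2 by intervention discards those variables' equations.
X_6 = 2·X_1 - 2·X_4 - 5  [with X_1=5, X_4=2]  = 1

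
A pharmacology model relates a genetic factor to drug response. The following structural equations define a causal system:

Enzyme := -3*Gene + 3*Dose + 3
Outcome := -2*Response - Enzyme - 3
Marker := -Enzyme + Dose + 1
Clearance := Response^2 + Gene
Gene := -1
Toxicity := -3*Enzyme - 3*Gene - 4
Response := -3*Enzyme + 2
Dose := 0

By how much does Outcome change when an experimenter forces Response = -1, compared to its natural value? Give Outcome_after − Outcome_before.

-30

do(Response=-1) replaces the equation Response := -3*Enzyme + 2 with the constant Response = -1.
Enzyme = -3*Gene + 3*Dose + 3  [with Gene=-1, Dose=0]  = 6
Outcome = -2*Response - Enzyme - 3  [with Response=-1, Enzyme=6]  = -7
Without intervention: Enzyme = -3*Gene + 3*Dose + 3  [with Gene=-1, Dose=0]  = 6; Response = -3*Enzyme + 2  [with Enzyme=6]  = -16; Outcome = -2*Response - Enzyme - 3  [with Response=-16, Enzyme=6]  = 23.
Change = -7 − 23 = -30.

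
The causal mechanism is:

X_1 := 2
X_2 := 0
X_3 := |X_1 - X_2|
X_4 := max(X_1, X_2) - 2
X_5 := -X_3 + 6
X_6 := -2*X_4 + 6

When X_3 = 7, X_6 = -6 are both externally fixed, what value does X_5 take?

-1

The joint intervention fixes X_3 = 7, X_6 = -6, removing each variable's own equation.
X_5 = -X_3 + 6  [with X_3=7]  = -1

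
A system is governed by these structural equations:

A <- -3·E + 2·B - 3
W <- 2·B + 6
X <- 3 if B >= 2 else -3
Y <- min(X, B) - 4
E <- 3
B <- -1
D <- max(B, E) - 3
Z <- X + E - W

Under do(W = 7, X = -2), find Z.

The joint intervention fixes W = 7, X = -2, removing each variable's own equation.
Z = X + E - W  [with X=-2, E=3, W=7]  = -6

-6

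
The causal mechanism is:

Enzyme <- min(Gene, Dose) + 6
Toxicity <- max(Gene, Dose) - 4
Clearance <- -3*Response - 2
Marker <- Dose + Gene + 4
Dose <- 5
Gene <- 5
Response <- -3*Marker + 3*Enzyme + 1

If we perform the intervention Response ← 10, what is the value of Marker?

14

The intervention breaks the incoming arrows to Response: Response <- -3*Marker + 3*Enzyme + 1 no longer applies, and Response = 10.
Since Marker is not a descendant of the intervened variable, it is unaffected.
Marker = Dose + Gene + 4  [with Dose=5, Gene=5]  = 14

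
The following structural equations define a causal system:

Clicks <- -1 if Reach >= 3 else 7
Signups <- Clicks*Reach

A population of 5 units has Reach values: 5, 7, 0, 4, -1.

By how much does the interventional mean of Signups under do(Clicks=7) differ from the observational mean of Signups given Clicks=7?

Under do(Clicks=7), Clicks's equation is replaced by Clicks=7 for every unit. Per-unit Signups: 35, 49, 0, 28, -7. Mean = 21.
E[Signups|Clicks=7] averages over only the 2 units with Clicks=7 (Reach = 0, -1): Signups = 0, -7, mean -3.5.
Difference = 21 − (-3.5) = 24.5.

24.5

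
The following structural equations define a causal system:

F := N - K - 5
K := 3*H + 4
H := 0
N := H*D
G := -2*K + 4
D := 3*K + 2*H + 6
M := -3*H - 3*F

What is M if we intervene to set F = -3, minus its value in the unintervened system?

-18

Intervening sets F = -3 and removes its equation (F := N - K - 5).
M = -3*H - 3*F  [with H=0, F=-3]  = 9
Without intervention: K = 3*H + 4  [with H=0]  = 4; D = 3*K + 2*H + 6  [with K=4, H=0]  = 18; N = H*D  [with H=0, D=18]  = 0; F = N - K - 5  [with N=0, K=4]  = -9; M = -3*H - 3*F  [with H=0, F=-9]  = 27.
Change = 9 − 27 = -18.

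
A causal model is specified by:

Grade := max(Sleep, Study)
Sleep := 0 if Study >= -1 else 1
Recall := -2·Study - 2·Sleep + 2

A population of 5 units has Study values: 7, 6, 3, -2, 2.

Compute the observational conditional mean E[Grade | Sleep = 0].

4.5

Observing Sleep=0 restricts to units where Sleep's equation naturally yields 0: Study ∈ {7, 6, 3, 2}. In that subpopulation Grade = 7, 6, 3, 2, mean 4.5.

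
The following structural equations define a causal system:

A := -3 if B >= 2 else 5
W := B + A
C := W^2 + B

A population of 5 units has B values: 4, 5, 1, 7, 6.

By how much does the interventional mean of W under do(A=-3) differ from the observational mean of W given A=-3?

Every unit gets A=-3 under the intervention. W values become 1, 2, -2, 4, 3; E[W|do(A=-3)] = 1.6.
Observing A=-3 restricts to units where A's equation naturally yields -3: B ∈ {4, 5, 7, 6}. In that subpopulation W = 1, 2, 4, 3, mean 2.5.
Difference = 1.6 − 2.5 = -0.9.

-0.9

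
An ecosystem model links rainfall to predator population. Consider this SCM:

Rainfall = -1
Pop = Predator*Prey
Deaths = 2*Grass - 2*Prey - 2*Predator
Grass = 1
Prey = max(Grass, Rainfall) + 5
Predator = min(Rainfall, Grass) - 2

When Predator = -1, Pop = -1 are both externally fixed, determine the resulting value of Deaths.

Setting Predator = -1, Pop = -1 by intervention discards those variables' equations.
Prey = max(Grass, Rainfall) + 5  [with Grass=1, Rainfall=-1]  = 6
Deaths = 2*Grass - 2*Prey - 2*Predator  [with Grass=1, Prey=6, Predator=-1]  = -8

-8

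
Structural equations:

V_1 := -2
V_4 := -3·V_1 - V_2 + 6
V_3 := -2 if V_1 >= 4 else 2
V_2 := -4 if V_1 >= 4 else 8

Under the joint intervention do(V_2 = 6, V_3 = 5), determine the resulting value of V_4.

6

Setting V_2 = 6, V_3 = 5 by intervention discards those variables' equations.
V_4 = -3·V_1 - V_2 + 6  [with V_1=-2, V_2=6]  = 6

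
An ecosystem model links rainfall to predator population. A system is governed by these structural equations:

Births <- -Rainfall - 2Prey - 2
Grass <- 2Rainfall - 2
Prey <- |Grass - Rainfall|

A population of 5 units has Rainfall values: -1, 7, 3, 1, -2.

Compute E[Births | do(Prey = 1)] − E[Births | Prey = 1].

do(Prey=1) breaks Prey's dependence on Rainfall. With Prey=1 fixed, Births across the units is -3, -11, -7, -5, -2, mean -5.6.
E[Births|Prey=1] averages over only the 2 units with Prey=1 (Rainfall = 3, 1): Births = -7, -5, mean -6.
Difference = -5.6 − (-6) = 0.4.

0.4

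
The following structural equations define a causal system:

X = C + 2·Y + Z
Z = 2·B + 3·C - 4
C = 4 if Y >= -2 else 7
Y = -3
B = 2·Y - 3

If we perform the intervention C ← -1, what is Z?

-25

The intervention breaks the incoming arrows to C: C = 4 if Y >= -2 else 7 no longer applies, and C = -1.
B = 2·Y - 3  [with Y=-3]  = -9
Z = 2·B + 3·C - 4  [with B=-9, C=-1]  = -25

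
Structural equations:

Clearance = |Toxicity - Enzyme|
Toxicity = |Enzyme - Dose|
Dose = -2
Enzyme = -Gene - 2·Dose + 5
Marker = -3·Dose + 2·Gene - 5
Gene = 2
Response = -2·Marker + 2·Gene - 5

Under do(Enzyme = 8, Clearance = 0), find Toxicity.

Under do(Enzyme = 8, Clearance = 0), each intervened variable's structural equation is replaced by its fixed value.
Toxicity = |Enzyme - Dose|  [with Enzyme=8, Dose=-2]  = 10

10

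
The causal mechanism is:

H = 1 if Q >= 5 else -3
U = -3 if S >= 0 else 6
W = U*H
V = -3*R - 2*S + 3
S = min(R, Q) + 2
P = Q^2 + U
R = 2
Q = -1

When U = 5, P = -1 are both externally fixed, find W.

Setting U = 5, P = -1 by intervention discards those variables' equations.
H = 1 if Q >= 5 else -3  [with Q=-1]  = -3
W = U*H  [with U=5, H=-3]  = -15

-15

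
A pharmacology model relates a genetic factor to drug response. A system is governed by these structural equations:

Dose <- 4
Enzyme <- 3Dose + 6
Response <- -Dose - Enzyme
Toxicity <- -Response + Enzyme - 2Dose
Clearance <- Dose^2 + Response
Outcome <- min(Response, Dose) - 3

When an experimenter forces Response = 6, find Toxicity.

4

The intervention breaks the incoming arrows to Response: Response <- -Dose - Enzyme no longer applies, and Response = 6.
Enzyme = 3Dose + 6  [with Dose=4]  = 18
Toxicity = -Response + Enzyme - 2Dose  [with Response=6, Enzyme=18, Dose=4]  = 4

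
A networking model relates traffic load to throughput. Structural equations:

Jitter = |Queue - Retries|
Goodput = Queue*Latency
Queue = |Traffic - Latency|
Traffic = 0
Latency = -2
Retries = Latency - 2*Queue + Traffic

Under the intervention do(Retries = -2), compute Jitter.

4

Intervening sets Retries = -2 and removes its equation (Retries = Latency - 2*Queue + Traffic).
Queue = |Traffic - Latency|  [with Traffic=0, Latency=-2]  = 2
Jitter = |Queue - Retries|  [with Queue=2, Retries=-2]  = 4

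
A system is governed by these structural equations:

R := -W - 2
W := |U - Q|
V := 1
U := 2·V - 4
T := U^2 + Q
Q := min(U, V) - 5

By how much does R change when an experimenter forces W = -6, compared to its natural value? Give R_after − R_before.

The intervention breaks the incoming arrows to W: W := |U - Q| no longer applies, and W = -6.
R = -W - 2  [with W=-6]  = 4
Without intervention: U = 2·V - 4  [with V=1]  = -2; Q = min(U, V) - 5  [with U=-2, V=1]  = -7; W = |U - Q|  [with U=-2, Q=-7]  = 5; R = -W - 2  [with W=5]  = -7.
Change = 4 − (-7) = 11.

11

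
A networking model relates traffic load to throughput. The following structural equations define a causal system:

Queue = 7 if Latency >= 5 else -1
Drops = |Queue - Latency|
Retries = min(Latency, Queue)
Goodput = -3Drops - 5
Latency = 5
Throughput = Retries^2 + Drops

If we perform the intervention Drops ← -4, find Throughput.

do(Drops=-4) replaces the equation Drops = |Queue - Latency| with the constant Drops = -4.
Queue = 7 if Latency >= 5 else -1  [with Latency=5]  = 7
Retries = min(Latency, Queue)  [with Latency=5, Queue=7]  = 5
Throughput = Retries^2 + Drops  [with Retries=5, Drops=-4]  = 21

21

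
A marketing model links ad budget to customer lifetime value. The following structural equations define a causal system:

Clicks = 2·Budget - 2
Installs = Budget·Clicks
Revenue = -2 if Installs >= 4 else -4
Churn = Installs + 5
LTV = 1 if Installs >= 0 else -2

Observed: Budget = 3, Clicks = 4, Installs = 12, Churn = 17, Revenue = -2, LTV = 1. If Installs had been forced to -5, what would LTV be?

-2

The intervention breaks the incoming arrows to Installs: Installs = Budget·Clicks no longer applies, and Installs = -5.
LTV = 1 if Installs >= 0 else -2  [with Installs=-5]  = -2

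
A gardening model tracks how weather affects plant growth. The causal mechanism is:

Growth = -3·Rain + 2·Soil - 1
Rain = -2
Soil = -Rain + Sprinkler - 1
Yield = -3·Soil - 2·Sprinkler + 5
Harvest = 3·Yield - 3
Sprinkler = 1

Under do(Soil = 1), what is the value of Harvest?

-3

The intervention breaks the incoming arrows to Soil: Soil = -Rain + Sprinkler - 1 no longer applies, and Soil = 1.
Yield = -3·Soil - 2·Sprinkler + 5  [with Soil=1, Sprinkler=1]  = 0
Harvest = 3·Yield - 3  [with Yield=0]  = -3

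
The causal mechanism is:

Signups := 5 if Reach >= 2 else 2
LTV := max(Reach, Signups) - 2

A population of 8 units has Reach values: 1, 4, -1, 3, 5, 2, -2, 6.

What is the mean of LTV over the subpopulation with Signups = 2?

0

Conditioning on Signups=2 selects the 3 unit(s) with Reach ∈ {1, -1, -2}. Their LTV values: 0, 0, 0. Mean = 0.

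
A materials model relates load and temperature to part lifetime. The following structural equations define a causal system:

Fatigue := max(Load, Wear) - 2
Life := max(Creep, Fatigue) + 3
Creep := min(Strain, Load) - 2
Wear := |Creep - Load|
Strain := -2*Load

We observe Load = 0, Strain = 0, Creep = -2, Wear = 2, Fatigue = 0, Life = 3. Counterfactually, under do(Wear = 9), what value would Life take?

Under do(Wear=9), the mechanism Wear := |Creep - Load| is discarded; Wear is fixed at 9.
Strain = -2*Load  [with Load=0]  = 0
Creep = min(Strain, Load) - 2  [with Strain=0, Load=0]  = -2
Fatigue = max(Load, Wear) - 2  [with Load=0, Wear=9]  = 7
Life = max(Creep, Fatigue) + 3  [with Creep=-2, Fatigue=7]  = 10

10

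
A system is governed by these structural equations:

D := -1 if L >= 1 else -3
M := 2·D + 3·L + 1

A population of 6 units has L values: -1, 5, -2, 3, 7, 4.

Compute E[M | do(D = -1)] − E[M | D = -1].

do(D=-1) breaks D's dependence on L. With D=-1 fixed, M across the units is -4, 14, -7, 8, 20, 11, mean 7.
E[M|D=-1] averages over only the 4 units with D=-1 (L = 5, 3, 7, 4): M = 14, 8, 20, 11, mean 13.25.
Difference = 7 − 13.25 = -6.25.

-6.25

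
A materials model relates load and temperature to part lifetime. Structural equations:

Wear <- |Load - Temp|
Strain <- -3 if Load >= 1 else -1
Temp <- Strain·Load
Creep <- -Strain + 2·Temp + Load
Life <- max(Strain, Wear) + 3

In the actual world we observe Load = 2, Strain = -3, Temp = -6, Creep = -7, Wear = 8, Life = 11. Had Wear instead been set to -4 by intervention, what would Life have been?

The intervention breaks the incoming arrows to Wear: Wear <- |Load - Temp| no longer applies, and Wear = -4.
Strain = -3 if Load >= 1 else -1  [with Load=2]  = -3
Life = max(Strain, Wear) + 3  [with Strain=-3, Wear=-4]  = 0

0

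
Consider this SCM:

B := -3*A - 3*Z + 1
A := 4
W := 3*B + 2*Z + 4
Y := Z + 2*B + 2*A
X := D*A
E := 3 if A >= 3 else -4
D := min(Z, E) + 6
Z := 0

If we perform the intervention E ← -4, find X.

The intervention breaks the incoming arrows to E: E := 3 if A >= 3 else -4 no longer applies, and E = -4.
D = min(Z, E) + 6  [with Z=0, E=-4]  = 2
X = D*A  [with D=2, A=4]  = 8

8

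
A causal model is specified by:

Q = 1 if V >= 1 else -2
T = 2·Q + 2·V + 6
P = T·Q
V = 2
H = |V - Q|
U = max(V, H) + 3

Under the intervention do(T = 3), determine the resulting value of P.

Under do(T=3), the mechanism T = 2·Q + 2·V + 6 is discarded; T is fixed at 3.
Q = 1 if V >= 1 else -2  [with V=2]  = 1
P = T·Q  [with T=3, Q=1]  = 3

3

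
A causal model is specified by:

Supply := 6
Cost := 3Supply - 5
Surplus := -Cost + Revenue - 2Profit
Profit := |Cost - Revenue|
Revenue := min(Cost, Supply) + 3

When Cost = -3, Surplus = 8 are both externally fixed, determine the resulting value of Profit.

3

The joint intervention fixes Cost = -3, Surplus = 8, removing each variable's own equation.
Revenue = min(Cost, Supply) + 3  [with Cost=-3, Supply=6]  = 0
Profit = |Cost - Revenue|  [with Cost=-3, Revenue=0]  = 3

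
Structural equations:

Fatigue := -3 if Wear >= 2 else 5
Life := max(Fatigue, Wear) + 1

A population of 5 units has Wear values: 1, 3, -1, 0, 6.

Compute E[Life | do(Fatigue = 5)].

The intervention sets Fatigue=5 in all 5 units regardless of Wear. Recomputing Life per unit gives 6, 6, 6, 6, 7; average 6.2.

6.2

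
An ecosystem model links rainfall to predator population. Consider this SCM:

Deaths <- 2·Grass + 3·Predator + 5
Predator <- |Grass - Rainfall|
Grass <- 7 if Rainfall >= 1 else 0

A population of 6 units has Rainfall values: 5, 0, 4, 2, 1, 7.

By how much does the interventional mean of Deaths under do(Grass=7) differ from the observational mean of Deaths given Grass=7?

Every unit gets Grass=7 under the intervention. Deaths values become 25, 40, 28, 34, 37, 19; E[Deaths|do(Grass=7)] = 30.5.
Observing Grass=7 restricts to units where Grass's equation naturally yields 7: Rainfall ∈ {5, 4, 2, 1, 7}. In that subpopulation Deaths = 25, 28, 34, 37, 19, mean 28.6.
Difference = 30.5 − 28.6 = 1.9.

1.9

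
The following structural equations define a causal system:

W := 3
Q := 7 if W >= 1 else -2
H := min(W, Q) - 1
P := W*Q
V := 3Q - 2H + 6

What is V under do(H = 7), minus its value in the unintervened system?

do(H=7) replaces the equation H := min(W, Q) - 1 with the constant H = 7.
Q = 7 if W >= 1 else -2  [with W=3]  = 7
V = 3Q - 2H + 6  [with Q=7, H=7]  = 13
Without intervention: Q = 7 if W >= 1 else -2  [with W=3]  = 7; H = min(W, Q) - 1  [with W=3, Q=7]  = 2; V = 3Q - 2H + 6  [with Q=7, H=2]  = 23.
Change = 13 − 23 = -10.

-10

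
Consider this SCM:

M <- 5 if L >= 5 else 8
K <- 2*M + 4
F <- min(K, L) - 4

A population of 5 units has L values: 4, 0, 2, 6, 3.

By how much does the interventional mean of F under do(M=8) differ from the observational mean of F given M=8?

0.75

Under do(M=8), M's equation is replaced by M=8 for every unit. Per-unit F: 0, -4, -2, 2, -1. Mean = -1.
Observing M=8 restricts to units where M's equation naturally yields 8: L ∈ {4, 0, 2, 3}. In that subpopulation F = 0, -4, -2, -1, mean -1.75.
Difference = -1 − (-1.75) = 0.75.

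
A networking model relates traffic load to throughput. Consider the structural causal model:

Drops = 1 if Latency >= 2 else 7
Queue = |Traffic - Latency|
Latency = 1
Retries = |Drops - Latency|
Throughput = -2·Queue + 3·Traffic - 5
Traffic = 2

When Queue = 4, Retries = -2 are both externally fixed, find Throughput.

Setting Queue = 4, Retries = -2 by intervention discards those variables' equations.
Throughput = -2·Queue + 3·Traffic - 5  [with Queue=4, Traffic=2]  = -7

-7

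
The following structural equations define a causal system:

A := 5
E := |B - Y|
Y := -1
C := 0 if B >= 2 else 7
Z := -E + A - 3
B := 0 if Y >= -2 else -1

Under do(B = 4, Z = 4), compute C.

0

The joint intervention fixes B = 4, Z = 4, removing each variable's own equation.
C = 0 if B >= 2 else 7  [with B=4]  = 0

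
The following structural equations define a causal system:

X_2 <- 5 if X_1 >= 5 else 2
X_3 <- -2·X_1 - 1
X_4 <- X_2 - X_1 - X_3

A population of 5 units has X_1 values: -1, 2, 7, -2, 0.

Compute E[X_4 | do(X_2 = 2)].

Every unit gets X_2=2 under the intervention. X_4 values become 2, 5, 10, 1, 3; E[X_4|do(X_2=2)] = 4.2.

4.2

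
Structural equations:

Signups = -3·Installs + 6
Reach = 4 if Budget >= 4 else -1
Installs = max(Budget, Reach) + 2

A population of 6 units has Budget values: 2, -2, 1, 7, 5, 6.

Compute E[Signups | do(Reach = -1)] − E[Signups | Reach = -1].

The intervention sets Reach=-1 in all 6 units regardless of Budget. Recomputing Signups per unit gives -6, 3, -3, -21, -15, -18; average -10.
Conditioning on Reach=-1 selects the 3 unit(s) with Budget ∈ {2, -2, 1}. Their Signups values: -6, 3, -3. Mean = -2.
Difference = -10 − (-2) = -8.

-8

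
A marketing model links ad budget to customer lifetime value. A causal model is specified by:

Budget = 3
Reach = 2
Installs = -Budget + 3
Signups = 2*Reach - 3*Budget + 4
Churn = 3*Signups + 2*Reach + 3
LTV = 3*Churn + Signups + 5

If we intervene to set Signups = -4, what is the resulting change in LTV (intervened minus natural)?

Under do(Signups=-4), the mechanism Signups = 2*Reach - 3*Budget + 4 is discarded; Signups is fixed at -4.
Churn = 3*Signups + 2*Reach + 3  [with Signups=-4, Reach=2]  = -5
LTV = 3*Churn + Signups + 5  [with Churn=-5, Signups=-4]  = -14
Without intervention: Signups = 2*Reach - 3*Budget + 4  [with Reach=2, Budget=3]  = -1; Churn = 3*Signups + 2*Reach + 3  [with Signups=-1, Reach=2]  = 4; LTV = 3*Churn + Signups + 5  [with Churn=4, Signups=-1]  = 16.
Change = -14 − 16 = -30.

-30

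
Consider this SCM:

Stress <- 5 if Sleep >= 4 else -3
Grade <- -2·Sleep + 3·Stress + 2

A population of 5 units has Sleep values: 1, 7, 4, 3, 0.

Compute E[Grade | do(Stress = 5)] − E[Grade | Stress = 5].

do(Stress=5) breaks Stress's dependence on Sleep. With Stress=5 fixed, Grade across the units is 15, 3, 9, 11, 17, mean 11.
Conditioning on Stress=5 selects the 2 unit(s) with Sleep ∈ {7, 4}. Their Grade values: 3, 9. Mean = 6.
Difference = 11 − 6 = 5.

5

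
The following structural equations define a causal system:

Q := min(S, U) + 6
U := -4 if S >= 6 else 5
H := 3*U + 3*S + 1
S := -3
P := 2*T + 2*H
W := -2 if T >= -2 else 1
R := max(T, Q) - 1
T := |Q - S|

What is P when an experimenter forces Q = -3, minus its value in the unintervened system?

The intervention breaks the incoming arrows to Q: Q := min(S, U) + 6 no longer applies, and Q = -3.
U = -4 if S >= 6 else 5  [with S=-3]  = 5
T = |Q - S|  [with Q=-3, S=-3]  = 0
H = 3*U + 3*S + 1  [with U=5, S=-3]  = 7
P = 2*T + 2*H  [with T=0, H=7]  = 14
Without intervention: U = -4 if S >= 6 else 5  [with S=-3]  = 5; Q = min(S, U) + 6  [with S=-3, U=5]  = 3; T = |Q - S|  [with Q=3, S=-3]  = 6; H = 3*U + 3*S + 1  [with U=5, S=-3]  = 7; P = 2*T + 2*H  [with T=6, H=7]  = 26.
Change = 14 − 26 = -12.

-12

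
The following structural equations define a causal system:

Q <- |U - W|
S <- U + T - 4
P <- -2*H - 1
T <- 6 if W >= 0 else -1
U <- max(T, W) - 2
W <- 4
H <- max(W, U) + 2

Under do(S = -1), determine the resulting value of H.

do(S=-1) replaces the equation S <- U + T - 4 with the constant S = -1.
No directed path runs from S to H, so H keeps its natural value.
T = 6 if W >= 0 else -1  [with W=4]  = 6
U = max(T, W) - 2  [with T=6, W=4]  = 4
H = max(W, U) + 2  [with W=4, U=4]  = 6

6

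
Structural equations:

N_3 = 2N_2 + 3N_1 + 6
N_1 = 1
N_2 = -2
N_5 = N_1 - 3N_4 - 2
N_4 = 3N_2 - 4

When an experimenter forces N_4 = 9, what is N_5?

-28

Intervening sets N_4 = 9 and removes its equation (N_4 = 3N_2 - 4).
N_5 = N_1 - 3N_4 - 2  [with N_1=1, N_4=9]  = -28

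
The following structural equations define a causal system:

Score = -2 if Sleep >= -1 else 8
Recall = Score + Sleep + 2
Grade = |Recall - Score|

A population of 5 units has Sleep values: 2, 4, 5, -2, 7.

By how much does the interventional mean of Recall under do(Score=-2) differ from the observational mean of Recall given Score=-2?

The intervention sets Score=-2 in all 5 units regardless of Sleep. Recomputing Recall per unit gives 2, 4, 5, -2, 7; average 3.2.
E[Recall|Score=-2] averages over only the 4 units with Score=-2 (Sleep = 2, 4, 5, 7): Recall = 2, 4, 5, 7, mean 4.5.
Difference = 3.2 − 4.5 = -1.3.

-1.3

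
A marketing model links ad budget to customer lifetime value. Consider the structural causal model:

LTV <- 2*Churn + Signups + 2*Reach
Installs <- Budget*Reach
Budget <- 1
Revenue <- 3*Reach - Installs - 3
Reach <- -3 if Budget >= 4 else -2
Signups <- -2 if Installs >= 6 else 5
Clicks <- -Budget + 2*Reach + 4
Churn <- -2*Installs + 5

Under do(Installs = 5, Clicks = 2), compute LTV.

-9

The joint intervention fixes Installs = 5, Clicks = 2, removing each variable's own equation.
Reach = -3 if Budget >= 4 else -2  [with Budget=1]  = -2
Signups = -2 if Installs >= 6 else 5  [with Installs=5]  = 5
Churn = -2*Installs + 5  [with Installs=5]  = -5
LTV = 2*Churn + Signups + 2*Reach  [with Churn=-5, Signups=5, Reach=-2]  = -9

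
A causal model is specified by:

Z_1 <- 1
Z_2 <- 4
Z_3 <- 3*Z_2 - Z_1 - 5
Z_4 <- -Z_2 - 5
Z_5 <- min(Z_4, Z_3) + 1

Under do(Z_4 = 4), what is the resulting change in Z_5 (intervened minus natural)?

Intervening sets Z_4 = 4 and removes its equation (Z_4 <- -Z_2 - 5).
Z_3 = 3*Z_2 - Z_1 - 5  [with Z_2=4, Z_1=1]  = 6
Z_5 = min(Z_4, Z_3) + 1  [with Z_4=4, Z_3=6]  = 5
Without intervention: Z_3 = 3*Z_2 - Z_1 - 5  [with Z_2=4, Z_1=1]  = 6; Z_4 = -Z_2 - 5  [with Z_2=4]  = -9; Z_5 = min(Z_4, Z_3) + 1  [with Z_4=-9, Z_3=6]  = -8.
Change = 5 − (-8) = 13.

13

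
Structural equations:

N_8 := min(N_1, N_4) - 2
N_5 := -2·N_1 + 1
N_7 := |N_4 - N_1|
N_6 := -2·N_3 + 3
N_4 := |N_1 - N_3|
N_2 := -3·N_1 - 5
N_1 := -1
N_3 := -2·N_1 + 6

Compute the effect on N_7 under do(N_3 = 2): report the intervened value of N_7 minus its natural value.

The intervention breaks the incoming arrows to N_3: N_3 := -2·N_1 + 6 no longer applies, and N_3 = 2.
N_4 = |N_1 - N_3|  [with N_1=-1, N_3=2]  = 3
N_7 = |N_4 - N_1|  [with N_4=3, N_1=-1]  = 4
Without intervention: N_3 = -2·N_1 + 6  [with N_1=-1]  = 8; N_4 = |N_1 - N_3|  [with N_1=-1, N_3=8]  = 9; N_7 = |N_4 - N_1|  [with N_4=9, N_1=-1]  = 10.
Change = 4 − 10 = -6.

-6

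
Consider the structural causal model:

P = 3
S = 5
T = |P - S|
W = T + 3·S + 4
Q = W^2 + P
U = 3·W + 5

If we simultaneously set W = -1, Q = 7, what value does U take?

The joint intervention fixes W = -1, Q = 7, removing each variable's own equation.
U = 3·W + 5  [with W=-1]  = 2

2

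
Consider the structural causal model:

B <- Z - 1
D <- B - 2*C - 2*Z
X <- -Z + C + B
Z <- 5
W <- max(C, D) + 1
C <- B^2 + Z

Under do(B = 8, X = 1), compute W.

70

Setting B = 8, X = 1 by intervention discards those variables' equations.
C = B^2 + Z  [with B=8, Z=5]  = 69
D = B - 2*C - 2*Z  [with B=8, C=69, Z=5]  = -140
W = max(C, D) + 1  [with C=69, D=-140]  = 70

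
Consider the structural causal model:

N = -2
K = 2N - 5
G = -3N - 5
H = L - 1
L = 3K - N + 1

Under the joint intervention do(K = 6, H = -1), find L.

21

Under do(K = 6, H = -1), each intervened variable's structural equation is replaced by its fixed value.
L = 3K - N + 1  [with K=6, N=-2]  = 21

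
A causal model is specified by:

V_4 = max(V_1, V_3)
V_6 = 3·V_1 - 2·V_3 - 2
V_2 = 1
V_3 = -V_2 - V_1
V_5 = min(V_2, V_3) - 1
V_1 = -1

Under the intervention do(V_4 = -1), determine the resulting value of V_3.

0

Under do(V_4=-1), the mechanism V_4 = max(V_1, V_3) is discarded; V_4 is fixed at -1.
Since V_3 is not a descendant of the intervened variable, it is unaffected.
V_3 = -V_2 - V_1  [with V_2=1, V_1=-1]  = 0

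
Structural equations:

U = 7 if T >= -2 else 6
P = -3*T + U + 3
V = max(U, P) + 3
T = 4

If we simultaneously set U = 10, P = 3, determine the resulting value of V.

Setting U = 10, P = 3 by intervention discards those variables' equations.
V = max(U, P) + 3  [with U=10, P=3]  = 13

13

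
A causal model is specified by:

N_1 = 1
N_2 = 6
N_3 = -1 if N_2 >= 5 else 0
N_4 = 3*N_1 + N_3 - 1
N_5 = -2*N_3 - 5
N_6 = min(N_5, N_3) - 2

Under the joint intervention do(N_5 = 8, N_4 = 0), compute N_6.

-3

Setting N_5 = 8, N_4 = 0 by intervention discards those variables' equations.
N_3 = -1 if N_2 >= 5 else 0  [with N_2=6]  = -1
N_6 = min(N_5, N_3) - 2  [with N_5=8, N_3=-1]  = -3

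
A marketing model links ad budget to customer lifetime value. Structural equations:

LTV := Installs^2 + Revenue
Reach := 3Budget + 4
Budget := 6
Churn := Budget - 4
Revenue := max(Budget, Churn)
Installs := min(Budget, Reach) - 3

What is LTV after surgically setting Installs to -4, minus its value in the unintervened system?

7

The intervention breaks the incoming arrows to Installs: Installs := min(Budget, Reach) - 3 no longer applies, and Installs = -4.
Churn = Budget - 4  [with Budget=6]  = 2
Revenue = max(Budget, Churn)  [with Budget=6, Churn=2]  = 6
LTV = Installs^2 + Revenue  [with Installs=-4, Revenue=6]  = 22
Without intervention: Reach = 3Budget + 4  [with Budget=6]  = 22; Installs = min(Budget, Reach) - 3  [with Budget=6, Reach=22]  = 3; Churn = Budget - 4  [with Budget=6]  = 2; Revenue = max(Budget, Churn)  [with Budget=6, Churn=2]  = 6; LTV = Installs^2 + Revenue  [with Installs=3, Revenue=6]  = 15.
Change = 22 − 15 = 7.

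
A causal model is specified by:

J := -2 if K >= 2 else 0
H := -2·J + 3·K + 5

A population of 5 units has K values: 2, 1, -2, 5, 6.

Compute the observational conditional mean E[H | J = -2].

Observing J=-2 restricts to units where J's equation naturally yields -2: K ∈ {2, 5, 6}. In that subpopulation H = 15, 24, 27, mean 22.

22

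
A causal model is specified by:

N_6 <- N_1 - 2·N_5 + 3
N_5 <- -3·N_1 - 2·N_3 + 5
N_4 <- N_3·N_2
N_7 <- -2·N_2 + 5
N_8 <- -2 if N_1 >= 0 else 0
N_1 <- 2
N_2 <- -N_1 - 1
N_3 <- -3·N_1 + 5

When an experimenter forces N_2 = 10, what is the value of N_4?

-10

Under do(N_2=10), the mechanism N_2 <- -N_1 - 1 is discarded; N_2 is fixed at 10.
N_3 = -3·N_1 + 5  [with N_1=2]  = -1
N_4 = N_3·N_2  [with N_3=-1, N_2=10]  = -10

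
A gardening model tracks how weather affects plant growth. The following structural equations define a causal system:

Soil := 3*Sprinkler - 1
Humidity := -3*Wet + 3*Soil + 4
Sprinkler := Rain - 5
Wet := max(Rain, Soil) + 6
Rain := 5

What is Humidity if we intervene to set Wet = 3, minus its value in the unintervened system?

24

Intervening sets Wet = 3 and removes its equation (Wet := max(Rain, Soil) + 6).
Sprinkler = Rain - 5  [with Rain=5]  = 0
Soil = 3*Sprinkler - 1  [with Sprinkler=0]  = -1
Humidity = -3*Wet + 3*Soil + 4  [with Wet=3, Soil=-1]  = -8
Without intervention: Sprinkler = Rain - 5  [with Rain=5]  = 0; Soil = 3*Sprinkler - 1  [with Sprinkler=0]  = -1; Wet = max(Rain, Soil) + 6  [with Rain=5, Soil=-1]  = 11; Humidity = -3*Wet + 3*Soil + 4  [with Wet=11, Soil=-1]  = -32.
Change = -8 − (-32) = 24.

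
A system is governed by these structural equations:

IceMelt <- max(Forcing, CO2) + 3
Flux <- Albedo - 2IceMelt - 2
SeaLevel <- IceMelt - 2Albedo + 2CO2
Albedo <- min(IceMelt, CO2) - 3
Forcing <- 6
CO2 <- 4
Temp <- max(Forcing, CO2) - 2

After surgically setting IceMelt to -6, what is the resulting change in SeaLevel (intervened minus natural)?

Under do(IceMelt=-6), the mechanism IceMelt <- max(Forcing, CO2) + 3 is discarded; IceMelt is fixed at -6.
Albedo = min(IceMelt, CO2) - 3  [with IceMelt=-6, CO2=4]  = -9
SeaLevel = IceMelt - 2Albedo + 2CO2  [with IceMelt=-6, Albedo=-9, CO2=4]  = 20
Without intervention: IceMelt = max(Forcing, CO2) + 3  [with Forcing=6, CO2=4]  = 9; Albedo = min(IceMelt, CO2) - 3  [with IceMelt=9, CO2=4]  = 1; SeaLevel = IceMelt - 2Albedo + 2CO2  [with IceMelt=9, Albedo=1, CO2=4]  = 15.
Change = 20 − 15 = 5.

5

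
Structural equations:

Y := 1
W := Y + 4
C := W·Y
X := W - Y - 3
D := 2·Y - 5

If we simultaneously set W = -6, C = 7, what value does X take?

-10

Setting W = -6, C = 7 by intervention discards those variables' equations.
X = W - Y - 3  [with W=-6, Y=1]  = -10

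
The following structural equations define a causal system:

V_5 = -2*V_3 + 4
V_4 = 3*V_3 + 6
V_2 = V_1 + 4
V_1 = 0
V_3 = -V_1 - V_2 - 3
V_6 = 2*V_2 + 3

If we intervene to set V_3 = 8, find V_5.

-12

do(V_3=8) replaces the equation V_3 = -V_1 - V_2 - 3 with the constant V_3 = 8.
V_5 = -2*V_3 + 4  [with V_3=8]  = -12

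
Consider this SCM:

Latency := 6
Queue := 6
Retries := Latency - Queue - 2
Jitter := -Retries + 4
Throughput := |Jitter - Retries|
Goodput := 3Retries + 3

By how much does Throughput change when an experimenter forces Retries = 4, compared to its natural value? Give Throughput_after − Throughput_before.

-4

do(Retries=4) replaces the equation Retries := Latency - Queue - 2 with the constant Retries = 4.
Jitter = -Retries + 4  [with Retries=4]  = 0
Throughput = |Jitter - Retries|  [with Jitter=0, Retries=4]  = 4
Without intervention: Retries = Latency - Queue - 2  [with Latency=6, Queue=6]  = -2; Jitter = -Retries + 4  [with Retries=-2]  = 6; Throughput = |Jitter - Retries|  [with Jitter=6, Retries=-2]  = 8.
Change = 4 − 8 = -4.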